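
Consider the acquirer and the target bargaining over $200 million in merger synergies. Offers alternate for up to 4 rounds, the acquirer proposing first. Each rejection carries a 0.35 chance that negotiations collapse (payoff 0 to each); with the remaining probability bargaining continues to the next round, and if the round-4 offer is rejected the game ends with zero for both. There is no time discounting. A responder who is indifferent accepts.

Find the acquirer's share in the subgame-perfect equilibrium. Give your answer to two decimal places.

99.58

Round 4 (the target proposes): rejection yields 0 for the acquirer; the target offers 0 and keeps 200.
Round 3 (the acquirer proposes): rejecting gives the target an expected 0.65 × 200 = 130; the acquirer offers that and keeps 70.
Round 2 (the target proposes): rejecting gives the acquirer an expected 0.65 × 70 = 45.5, so the target offers 45.5, keeping 154.5.
Round 1 (the acquirer proposes): rejecting gives the target an expected 0.65 × 154.5 = 100.425, so the acquirer offers 100.425, keeping 99.575.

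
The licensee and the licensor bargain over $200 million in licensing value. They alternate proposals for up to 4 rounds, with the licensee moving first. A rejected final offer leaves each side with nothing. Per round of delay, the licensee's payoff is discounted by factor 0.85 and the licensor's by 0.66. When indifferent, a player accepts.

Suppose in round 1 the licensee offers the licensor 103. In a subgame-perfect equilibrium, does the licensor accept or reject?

Accept

Work out the licensor's continuation value if the offer is rejected.
Round 4 (the licensor proposes): rejection yields 0 for the licensee; the licensor offers 0 and keeps 200.
Round 3 (the licensee proposes): the licensor can get 200 next round, worth 0.66 × 200 = 132 now; the licensee offers that and keeps 68.
Round 2 (the licensor proposes): the licensee can get 68 next round, worth 0.85 × 68 = 57.8 now, so the licensor offers 57.8, keeping 142.2.
So by rejecting in round 1, the licensor gets 142.2 next round, worth 0.66 × 142.2 = 93.852 now.
Offer 103 ≥ 93.852, so the licensor accepts.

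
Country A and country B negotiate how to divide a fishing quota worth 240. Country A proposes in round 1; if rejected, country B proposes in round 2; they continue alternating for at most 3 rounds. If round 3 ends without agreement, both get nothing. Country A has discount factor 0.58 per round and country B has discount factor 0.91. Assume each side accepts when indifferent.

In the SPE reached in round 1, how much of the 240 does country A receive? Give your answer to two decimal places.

148.27

Round 3 (country A proposes): country B will accept anything ≥ 0, so country A offers 0 and keeps 240.
Round 2 (country B proposes): country A can get 240 next round, worth 0.58 × 240 = 139.2 now; country B offers that and keeps 100.8.
Round 1 (country A proposes): country B can get 100.8 next round, worth 0.91 × 100.8 = 91.728 now; country A offers that and keeps 148.272.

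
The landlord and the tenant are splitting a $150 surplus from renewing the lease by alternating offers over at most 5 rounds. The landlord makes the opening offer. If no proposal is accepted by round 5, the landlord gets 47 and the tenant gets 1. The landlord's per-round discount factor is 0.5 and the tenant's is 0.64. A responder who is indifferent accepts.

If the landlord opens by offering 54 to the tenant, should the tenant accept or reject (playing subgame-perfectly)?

Round 5 (the landlord proposes): the tenant gets 1 if talks fail, so the landlord offers 1 and keeps 149.
Round 4 (the tenant proposes): the landlord can get 149 next round, worth 0.5 × 149 = 74.5 now; the tenant offers that and keeps 75.5.
Round 3 (the landlord proposes): the tenant can get 75.5 next round, worth 0.64 × 75.5 = 48.32 now. The landlord offers 48.32 and keeps 150 − 48.32 = 101.68.
Round 2 (the tenant proposes): the landlord can get 101.68 next round, worth 0.5 × 101.68 = 50.84 now; the tenant offers that and keeps 99.16.
So by rejecting in round 1, the tenant gets 99.16 next round, worth 0.64 × 99.16 = 63.4624 now.
Offer 54 < 63.4624, so the tenant rejects.

Reject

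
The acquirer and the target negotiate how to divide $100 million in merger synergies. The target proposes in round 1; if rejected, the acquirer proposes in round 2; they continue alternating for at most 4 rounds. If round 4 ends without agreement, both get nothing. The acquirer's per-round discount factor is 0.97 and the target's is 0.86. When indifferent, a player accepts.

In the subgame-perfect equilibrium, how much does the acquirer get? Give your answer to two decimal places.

Round 4 (the acquirer proposes): rejection yields 0 for the target; the acquirer offers 0 and keeps 100.
Round 3 (the target proposes): the acquirer can get 100 next round, worth 0.97 × 100 = 97 now; the target offers that and keeps 3.
Round 2 (the acquirer proposes): the target can get 3 next round, worth 0.86 × 3 = 2.58 now. The acquirer offers 2.58 and keeps 100 − 2.58 = 97.42.
Round 1 (the target proposes): the acquirer can get 97.42 next round, worth 0.97 × 97.42 = 94.4974 now. The target offers 94.4974 and keeps 100 − 94.4974 = 5.5026.

94.50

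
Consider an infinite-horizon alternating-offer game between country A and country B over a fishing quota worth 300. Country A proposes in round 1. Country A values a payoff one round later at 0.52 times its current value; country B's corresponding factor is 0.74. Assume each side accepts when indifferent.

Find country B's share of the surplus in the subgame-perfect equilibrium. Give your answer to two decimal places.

When country A proposes, country B accepts any offer worth at least 0.74 times what country B would get by proposing next round; and vice versa.
This gives x = 300 − 0.74y and y = 300 − 0.52x, where x and y are each side's share when it proposes.
Hence (1 − 0.74·0.52)x = 300(1 − 0.74), i.e. 0.6152·x = 78.
x ≈ 126.7880; country B's share is 300 − x ≈ 173.2120.

173.21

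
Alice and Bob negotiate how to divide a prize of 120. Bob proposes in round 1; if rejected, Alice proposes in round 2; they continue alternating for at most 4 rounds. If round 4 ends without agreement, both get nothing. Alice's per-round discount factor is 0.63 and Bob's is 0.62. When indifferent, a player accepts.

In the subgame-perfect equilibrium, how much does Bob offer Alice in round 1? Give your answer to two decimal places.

Round 4 (Alice proposes): Bob will accept anything ≥ 0, so Alice offers 0 and keeps 120.
Round 3 (Bob proposes): Alice can get 120 next round, worth 0.63 × 120 = 75.6 now. Bob offers 75.6 and keeps 120 − 75.6 = 44.4.
Round 2 (Alice proposes): Bob can get 44.4 next round, worth 0.62 × 44.4 = 27.528 now. Alice offers 27.528 and keeps 120 − 27.528 = 92.472.
Round 1 (Bob proposes): Alice can get 92.472 next round, worth 0.63 × 92.472 = 58.25736 now, so Bob offers 58.25736, keeping 61.74264.

58.26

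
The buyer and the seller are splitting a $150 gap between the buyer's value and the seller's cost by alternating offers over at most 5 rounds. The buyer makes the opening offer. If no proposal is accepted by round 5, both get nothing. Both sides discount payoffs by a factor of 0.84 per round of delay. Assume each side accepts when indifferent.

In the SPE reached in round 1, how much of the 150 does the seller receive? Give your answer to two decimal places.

34.38

By backward induction:
Round 5 (the buyer proposes): rejection yields 0 for the seller; the buyer offers 0 and keeps 150.
Round 4 (the seller proposes): the buyer can get 150 next round, worth 0.84 × 150 = 126 now; the seller offers that and keeps 24.
Round 3 (the buyer proposes): the seller can get 24 next round, worth 0.84 × 24 = 20.16 now; the buyer offers that and keeps 129.84.
Round 2 (the seller proposes): the buyer can get 129.84 next round, worth 0.84 × 129.84 = 109.0656 now. The seller offers 109.0656 and keeps 150 − 109.0656 = 40.9344.
Round 1 (the buyer proposes): the seller can get 40.9344 next round, worth 0.84 × 40.9344 = 34.384896 now; the buyer offers that and keeps 115.615104.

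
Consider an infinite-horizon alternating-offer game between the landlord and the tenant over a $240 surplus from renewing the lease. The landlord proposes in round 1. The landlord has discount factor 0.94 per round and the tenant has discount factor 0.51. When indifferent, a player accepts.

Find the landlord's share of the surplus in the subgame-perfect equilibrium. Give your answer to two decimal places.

225.89

When the landlord proposes, the tenant accepts any offer worth at least 0.51 times what the tenant would get by proposing next round; and vice versa.
This gives x = 240 − 0.51y and y = 240 − 0.94x, where x and y are each side's share when it proposes.
Hence (1 − 0.51·0.94)x = 240(1 − 0.51), i.e. 0.5206·x = 117.6.
x ≈ 225.8932; the tenant's share is 240 − x ≈ 14.1068.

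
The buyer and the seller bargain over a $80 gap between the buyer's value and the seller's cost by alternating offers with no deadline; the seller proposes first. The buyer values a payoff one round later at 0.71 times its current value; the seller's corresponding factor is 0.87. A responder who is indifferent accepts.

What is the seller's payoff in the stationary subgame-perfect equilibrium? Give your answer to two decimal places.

Let x be the seller's share when the seller proposes and y be the buyer's share when the buyer proposes.
The buyer accepts iff offered ≥ 0.71·y, so x = 80 − 0.71y. Symmetrically y = 80 − 0.87x.
Substituting: x = 80 − 0.71(80 − 0.87x), giving x(1 − 0.87·0.71) = 80(1 − 0.71).
So x = 80 × 0.29 / 0.3823 ≈ 60.6853, and the buyer receives 80 − x ≈ 19.3147.

60.69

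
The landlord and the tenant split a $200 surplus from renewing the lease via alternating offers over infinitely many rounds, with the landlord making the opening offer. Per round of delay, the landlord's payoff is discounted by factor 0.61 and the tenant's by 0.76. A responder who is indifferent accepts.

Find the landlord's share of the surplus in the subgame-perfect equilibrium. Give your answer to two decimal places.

89.49

In a stationary SPE each proposer offers the other exactly their discounted continuation value.
If the landlord keeps x when proposing and the tenant keeps y when proposing, then x = 200 − 0.76y and y = 200 − 0.61x.
Solving: x = 200(1 − 0.76) / (1 − 0.61·0.76) = 48 / 0.5364 ≈ 89.4855.
The tenant gets 200 − 89.4855 ≈ 110.5145.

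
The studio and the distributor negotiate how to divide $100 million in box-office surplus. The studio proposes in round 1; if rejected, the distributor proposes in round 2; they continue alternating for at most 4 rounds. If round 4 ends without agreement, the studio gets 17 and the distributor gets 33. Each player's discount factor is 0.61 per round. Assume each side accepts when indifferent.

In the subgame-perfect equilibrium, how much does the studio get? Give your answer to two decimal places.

Round 4 (the distributor proposes): the studio gets 17 if talks fail, so the distributor offers 17 and keeps 83.
Round 3 (the studio proposes): the distributor can get 83 next round, worth 0.61 × 83 = 50.63 now; the studio offers that and keeps 49.37.
Round 2 (the distributor proposes): the studio can get 49.37 next round, worth 0.61 × 49.37 = 30.1157 now. The distributor offers 30.1157 and keeps 100 − 30.1157 = 69.8843.
Round 1 (the studio proposes): the distributor can get 69.8843 next round, worth 0.61 × 69.8843 = 42.629423 now, so the studio offers 42.629423, keeping 57.370577.

57.37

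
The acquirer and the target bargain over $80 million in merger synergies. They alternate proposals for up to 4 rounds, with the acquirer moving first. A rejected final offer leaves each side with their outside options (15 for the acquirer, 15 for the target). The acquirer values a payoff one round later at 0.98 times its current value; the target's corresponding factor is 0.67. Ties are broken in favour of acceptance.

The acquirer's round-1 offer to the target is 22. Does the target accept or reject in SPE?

Work out the target's continuation value if the offer is rejected.
Round 4 (the target proposes): the acquirer gets 15 if talks fail, so the target offers 15 and keeps 65.
Round 3 (the acquirer proposes): the target can get 65 next round, worth 0.67 × 65 = 43.55 now; the acquirer offers that and keeps 36.45.
Round 2 (the target proposes): the acquirer can get 36.45 next round, worth 0.98 × 36.45 = 35.721 now; the target offers that and keeps 44.279.
So by rejecting in round 1, the target gets 44.279 next round, worth 0.67 × 44.279 = 29.66693 now.
Offer 22 < 29.66693, so the target rejects.

Reject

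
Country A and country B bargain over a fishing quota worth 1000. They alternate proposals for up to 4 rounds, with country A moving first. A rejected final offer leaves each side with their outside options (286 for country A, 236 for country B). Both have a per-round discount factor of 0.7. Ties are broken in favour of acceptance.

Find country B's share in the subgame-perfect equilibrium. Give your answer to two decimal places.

Round 4 (country B proposes): country A gets 286 if talks fail, so country B offers 286 and keeps 714.
Round 3 (country A proposes): country B can get 714 next round, worth 0.7 × 714 = 499.8 now, so country A offers 499.8, keeping 500.2.
Round 2 (country B proposes): country A can get 500.2 next round, worth 0.7 × 500.2 = 350.14 now. Country B offers 350.14 and keeps 1000 − 350.14 = 649.86.
Round 1 (country A proposes): country B can get 649.86 next round, worth 0.7 × 649.86 = 454.902 now, so country A offers 454.902, keeping 545.098.

454.90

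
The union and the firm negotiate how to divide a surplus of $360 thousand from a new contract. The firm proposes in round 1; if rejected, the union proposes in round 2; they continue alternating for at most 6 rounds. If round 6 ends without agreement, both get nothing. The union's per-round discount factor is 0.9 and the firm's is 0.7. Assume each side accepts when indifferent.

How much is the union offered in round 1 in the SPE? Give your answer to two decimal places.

287.03

By backward induction:
Round 6 (the union proposes): the firm will accept anything ≥ 0, so the union offers 0 and keeps 360.
Round 5 (the firm proposes): the union can get 360 next round, worth 0.9 × 360 = 324 now. The firm offers 324 and keeps 360 − 324 = 36.
Round 4 (the union proposes): the firm can get 36 next round, worth 0.7 × 36 = 25.2 now, so the union offers 25.2, keeping 334.8.
Round 3 (the firm proposes): the union can get 334.8 next round, worth 0.9 × 334.8 = 301.32 now; the firm offers that and keeps 58.68.
Round 2 (the union proposes): the firm can get 58.68 next round, worth 0.7 × 58.68 = 41.076 now; the union offers that and keeps 318.924.
Round 1 (the firm proposes): the union can get 318.924 next round, worth 0.9 × 318.924 = 287.0316 now. The firm offers 287.0316 and keeps 360 − 287.0316 = 72.9684.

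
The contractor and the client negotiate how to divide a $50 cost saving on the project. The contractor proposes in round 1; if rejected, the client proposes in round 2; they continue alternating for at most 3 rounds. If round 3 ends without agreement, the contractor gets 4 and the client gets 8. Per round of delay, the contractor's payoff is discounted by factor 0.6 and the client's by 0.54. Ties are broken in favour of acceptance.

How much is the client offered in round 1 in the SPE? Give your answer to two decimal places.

Round 3 (the contractor proposes): the client gets 8 if talks fail, so the contractor offers 8 and keeps 42.
Round 2 (the client proposes): the contractor can get 42 next round, worth 0.6 × 42 = 25.2 now; the client offers that and keeps 24.8.
Round 1 (the contractor proposes): the client can get 24.8 next round, worth 0.54 × 24.8 = 13.392 now. The contractor offers 13.392 and keeps 50 − 13.392 = 36.608.

13.39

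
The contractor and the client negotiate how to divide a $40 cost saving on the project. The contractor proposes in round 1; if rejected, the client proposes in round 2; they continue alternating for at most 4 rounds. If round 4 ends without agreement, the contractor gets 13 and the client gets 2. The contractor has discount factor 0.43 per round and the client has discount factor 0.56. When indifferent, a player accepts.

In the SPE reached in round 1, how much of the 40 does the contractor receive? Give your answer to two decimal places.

23.59

Work backward from the last round.
Round 4 (the client proposes): the contractor gets 13 if talks fail, so the client offers 13 and keeps 27.
Round 3 (the contractor proposes): the client can get 27 next round, worth 0.56 × 27 = 15.12 now, so the contractor offers 15.12, keeping 24.88.
Round 2 (the client proposes): the contractor can get 24.88 next round, worth 0.43 × 24.88 = 10.6984 now. The client offers 10.6984 and keeps 40 − 10.6984 = 29.3016.
Round 1 (the contractor proposes): the client can get 29.3016 next round, worth 0.56 × 29.3016 = 16.408896 now, so the contractor offers 16.408896, keeping 23.591104.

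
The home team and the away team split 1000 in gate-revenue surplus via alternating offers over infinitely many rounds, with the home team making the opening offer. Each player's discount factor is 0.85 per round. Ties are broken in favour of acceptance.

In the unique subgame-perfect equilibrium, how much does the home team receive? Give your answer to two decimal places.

540.54

When the home team proposes, the away team accepts any offer worth at least 0.85 times what the away team would get by proposing next round; and vice versa.
This gives x = 1000 − 0.85y and y = 1000 − 0.85x, where x and y are each side's share when it proposes.
Hence (1 − 0.85·0.85)x = 1000(1 − 0.85), i.e. 0.2775·x = 150.
x ≈ 540.5405; the away team's share is 1000 − x ≈ 459.4595.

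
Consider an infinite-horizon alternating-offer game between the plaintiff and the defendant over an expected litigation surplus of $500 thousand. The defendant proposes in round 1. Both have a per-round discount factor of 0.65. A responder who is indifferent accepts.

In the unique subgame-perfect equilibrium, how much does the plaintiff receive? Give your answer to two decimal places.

When the defendant proposes, the plaintiff accepts any offer worth at least 0.65 times what the plaintiff would get by proposing next round; and vice versa.
This gives x = 500 − 0.65y and y = 500 − 0.65x, where x and y are each side's share when it proposes.
Hence (1 − 0.65·0.65)x = 500(1 − 0.65), i.e. 0.5775·x = 175.
x ≈ 303.0303; the plaintiff's share is 500 − x ≈ 196.9697.

196.97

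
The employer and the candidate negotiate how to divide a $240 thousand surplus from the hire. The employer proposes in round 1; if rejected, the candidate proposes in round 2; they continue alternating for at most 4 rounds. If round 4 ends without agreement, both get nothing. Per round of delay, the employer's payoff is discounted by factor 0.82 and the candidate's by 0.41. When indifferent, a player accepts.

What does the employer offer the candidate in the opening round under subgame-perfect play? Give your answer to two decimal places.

Round 4 (the candidate proposes): rejection yields 0 for the employer; the candidate offers 0 and keeps 240.
Round 3 (the employer proposes): the candidate can get 240 next round, worth 0.41 × 240 = 98.4 now, so the employer offers 98.4, keeping 141.6.
Round 2 (the candidate proposes): the employer can get 141.6 next round, worth 0.82 × 141.6 = 116.112 now. The candidate offers 116.112 and keeps 240 − 116.112 = 123.888.
Round 1 (the employer proposes): the candidate can get 123.888 next round, worth 0.41 × 123.888 = 50.79408 now; the employer offers that and keeps 189.20592.

50.79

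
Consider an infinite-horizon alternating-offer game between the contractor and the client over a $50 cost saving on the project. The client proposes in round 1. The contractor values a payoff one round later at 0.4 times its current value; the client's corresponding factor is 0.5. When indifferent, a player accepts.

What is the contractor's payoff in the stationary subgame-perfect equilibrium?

When the client proposes, the contractor accepts any offer worth at least 0.4 times what the contractor would get by proposing next round; and vice versa.
This gives x = 50 − 0.4y and y = 50 − 0.5x, where x and y are each side's share when it proposes.
Hence (1 − 0.4·0.5)x = 50(1 − 0.4), i.e. 0.8·x = 30.
x = 37.5; the contractor's share is 50 − x = 12.5.

12.5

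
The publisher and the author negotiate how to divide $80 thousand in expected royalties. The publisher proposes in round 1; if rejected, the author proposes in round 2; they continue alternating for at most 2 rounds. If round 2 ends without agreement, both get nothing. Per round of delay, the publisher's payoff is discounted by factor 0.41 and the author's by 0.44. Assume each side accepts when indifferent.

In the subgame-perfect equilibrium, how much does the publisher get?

44.8

Round 2 (the author proposes): the publisher will accept anything ≥ 0, so the author offers 0 and keeps 80.
Round 1 (the publisher proposes): the author can get 80 next round, worth 0.44 × 80 = 35.2 now; the publisher offers that and keeps 44.8.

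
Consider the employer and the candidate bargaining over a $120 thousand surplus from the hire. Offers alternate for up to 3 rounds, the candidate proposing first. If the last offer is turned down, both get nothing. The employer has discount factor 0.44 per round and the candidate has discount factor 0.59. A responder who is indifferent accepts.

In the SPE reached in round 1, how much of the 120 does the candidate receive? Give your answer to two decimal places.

98.35

Solve by backward induction from round 3.
Round 3 (the candidate proposes): rejection yields 0 for the employer; the candidate offers 0 and keeps 120.
Round 2 (the employer proposes): the candidate can get 120 next round, worth 0.59 × 120 = 70.8 now; the employer offers that and keeps 49.2.
Round 1 (the candidate proposes): the employer can get 49.2 next round, worth 0.44 × 49.2 = 21.648 now; the candidate offers that and keeps 98.352.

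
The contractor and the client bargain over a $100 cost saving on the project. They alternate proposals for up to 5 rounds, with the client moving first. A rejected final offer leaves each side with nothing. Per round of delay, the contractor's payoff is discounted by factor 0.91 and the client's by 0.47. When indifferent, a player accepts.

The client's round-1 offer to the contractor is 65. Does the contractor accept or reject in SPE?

Round 5 (the client proposes): rejection yields 0 for the contractor; the client offers 0 and keeps 100.
Round 4 (the contractor proposes): the client can get 100 next round, worth 0.47 × 100 = 47 now; the contractor offers that and keeps 53.
Round 3 (the client proposes): the contractor can get 53 next round, worth 0.91 × 53 = 48.23 now. The client offers 48.23 and keeps 100 − 48.23 = 51.77.
Round 2 (the contractor proposes): the client can get 51.77 next round, worth 0.47 × 51.77 = 24.3319 now. The contractor offers 24.3319 and keeps 100 − 24.3319 = 75.6681.
So by rejecting in round 1, the contractor gets 75.6681 next round, worth 0.91 × 75.6681 = 68.857971 now.
Offer 65 < 68.857971, so the contractor rejects.

Reject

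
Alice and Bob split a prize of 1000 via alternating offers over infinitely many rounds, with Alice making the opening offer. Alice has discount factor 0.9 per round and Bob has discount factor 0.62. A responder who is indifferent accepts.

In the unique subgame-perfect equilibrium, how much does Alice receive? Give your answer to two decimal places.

859.73

In a stationary SPE each proposer offers the other exactly their discounted continuation value.
If Alice keeps x when proposing and Bob keeps y when proposing, then x = 1000 − 0.62y and y = 1000 − 0.9x.
Solving: x = 1000(1 − 0.62) / (1 − 0.9·0.62) = 380 / 0.442 ≈ 859.7285.
Bob gets 1000 − 859.7285 ≈ 140.2715.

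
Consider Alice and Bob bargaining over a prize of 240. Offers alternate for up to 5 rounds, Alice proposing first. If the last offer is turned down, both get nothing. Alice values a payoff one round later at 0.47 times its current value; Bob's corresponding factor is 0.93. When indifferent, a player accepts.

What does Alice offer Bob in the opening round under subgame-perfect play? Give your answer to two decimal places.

170.00

Solve by backward induction from round 5.
Round 5 (Alice proposes): rejection yields 0 for Bob; Alice offers 0 and keeps 240.
Round 4 (Bob proposes): Alice can get 240 next round, worth 0.47 × 240 = 112.8 now, so Bob offers 112.8, keeping 127.2.
Round 3 (Alice proposes): Bob can get 127.2 next round, worth 0.93 × 127.2 = 118.296 now, so Alice offers 118.296, keeping 121.704.
Round 2 (Bob proposes): Alice can get 121.704 next round, worth 0.47 × 121.704 = 57.20088 now; Bob offers that and keeps 182.79912.
Round 1 (Alice proposes): Bob can get 182.79912 next round, worth 0.93 × 182.79912 = 170.0031816 now. Alice offers 170.0031816 and keeps 240 − 170.0031816 = 69.9968184.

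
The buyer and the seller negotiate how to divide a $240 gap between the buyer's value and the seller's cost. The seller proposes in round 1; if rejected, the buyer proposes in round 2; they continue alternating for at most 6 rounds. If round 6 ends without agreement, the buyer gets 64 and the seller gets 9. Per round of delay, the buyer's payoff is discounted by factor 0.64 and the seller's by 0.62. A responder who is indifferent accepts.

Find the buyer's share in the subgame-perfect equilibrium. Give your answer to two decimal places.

104.81

Round 6 (the buyer proposes): the seller gets 9 if talks fail, so the buyer offers 9 and keeps 231.
Round 5 (the seller proposes): the buyer can get 231 next round, worth 0.64 × 231 = 147.84 now. The seller offers 147.84 and keeps 240 − 147.84 = 92.16.
Round 4 (the buyer proposes): the seller can get 92.16 next round, worth 0.62 × 92.16 = 57.1392 now; the buyer offers that and keeps 182.8608.
Round 3 (the seller proposes): the buyer can get 182.8608 next round, worth 0.64 × 182.8608 = 117.030912 now; the seller offers that and keeps 122.969088.
Round 2 (the buyer proposes): the seller can get 122.969088 next round, worth 0.62 × 122.969088 = 76.24083456 now; the buyer offers that and keeps 163.75916544.
Round 1 (the seller proposes): the buyer can get 163.75916544 next round, worth 0.64 × 163.75916544 = 104.8058658816 now. The seller offers 104.8058658816 and keeps 240 − 104.8058658816 = 135.1941341184.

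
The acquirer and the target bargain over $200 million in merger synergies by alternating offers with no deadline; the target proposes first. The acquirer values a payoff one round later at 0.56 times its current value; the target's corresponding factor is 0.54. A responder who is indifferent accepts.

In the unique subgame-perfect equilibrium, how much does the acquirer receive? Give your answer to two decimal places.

73.85

When the target proposes, the acquirer accepts any offer worth at least 0.56 times what the acquirer would get by proposing next round; and vice versa.
This gives x = 200 − 0.56y and y = 200 − 0.54x, where x and y are each side's share when it proposes.
Hence (1 − 0.56·0.54)x = 200(1 − 0.56), i.e. 0.6976·x = 88.
x ≈ 126.1468; the acquirer's share is 200 − x ≈ 73.8532.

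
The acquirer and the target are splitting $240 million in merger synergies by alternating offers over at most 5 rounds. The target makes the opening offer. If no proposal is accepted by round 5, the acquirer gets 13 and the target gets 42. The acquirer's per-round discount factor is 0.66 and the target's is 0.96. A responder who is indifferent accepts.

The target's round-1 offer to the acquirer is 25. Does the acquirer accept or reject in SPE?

Round 5 (the target proposes): the acquirer gets 13 if talks fail, so the target offers 13 and keeps 227.
Round 4 (the acquirer proposes): the target can get 227 next round, worth 0.96 × 227 = 217.92 now, so the acquirer offers 217.92, keeping 22.08.
Round 3 (the target proposes): the acquirer can get 22.08 next round, worth 0.66 × 22.08 = 14.5728 now. The target offers 14.5728 and keeps 240 − 14.5728 = 225.4272.
Round 2 (the acquirer proposes): the target can get 225.4272 next round, worth 0.96 × 225.4272 = 216.410112 now; the acquirer offers that and keeps 23.589888.
So by rejecting in round 1, the acquirer gets 23.589888 next round, worth 0.66 × 23.589888 = 15.56932608 now.
Offer 25 ≥ 15.56932608, so the acquirer accepts.

Accept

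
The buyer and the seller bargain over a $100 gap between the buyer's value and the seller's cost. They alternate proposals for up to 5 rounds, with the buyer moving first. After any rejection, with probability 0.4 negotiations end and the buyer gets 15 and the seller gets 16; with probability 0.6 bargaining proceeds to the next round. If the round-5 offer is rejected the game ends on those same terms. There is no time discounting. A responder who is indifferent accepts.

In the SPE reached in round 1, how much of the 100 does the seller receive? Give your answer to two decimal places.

By backward induction:
Round 5 (the buyer proposes): the seller gets 16 if talks fail, so the buyer offers 16 and keeps 84.
Round 4 (the seller proposes): rejecting gives the buyer an expected 0.6 × 84 + 0.4 × 15 = 56.4; the seller offers that and keeps 43.6.
Round 3 (the buyer proposes): rejecting gives the seller an expected 0.6 × 43.6 + 0.4 × 16 = 32.56, so the buyer offers 32.56, keeping 67.44.
Round 2 (the seller proposes): rejecting gives the buyer an expected 0.6 × 67.44 + 0.4 × 15 = 46.464; the seller offers that and keeps 53.536.
Round 1 (the buyer proposes): rejecting gives the seller an expected 0.6 × 53.536 + 0.4 × 16 = 38.5216; the buyer offers that and keeps 61.4784.

38.52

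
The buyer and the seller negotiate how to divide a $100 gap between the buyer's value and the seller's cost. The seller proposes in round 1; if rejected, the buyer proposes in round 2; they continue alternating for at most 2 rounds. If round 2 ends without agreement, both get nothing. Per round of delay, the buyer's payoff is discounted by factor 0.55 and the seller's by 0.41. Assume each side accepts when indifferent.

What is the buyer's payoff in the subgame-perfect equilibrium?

Round 2 (the buyer proposes): the seller will accept anything ≥ 0, so the buyer offers 0 and keeps 100.
Round 1 (the seller proposes): the buyer can get 100 next round, worth 0.55 × 100 = 55 now; the seller offers that and keeps 45.

55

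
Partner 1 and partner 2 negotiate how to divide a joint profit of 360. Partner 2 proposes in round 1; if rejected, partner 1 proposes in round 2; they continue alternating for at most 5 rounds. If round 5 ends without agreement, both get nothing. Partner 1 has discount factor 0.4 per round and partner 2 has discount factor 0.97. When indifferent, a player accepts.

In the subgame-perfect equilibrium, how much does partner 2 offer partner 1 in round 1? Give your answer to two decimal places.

6.00

By backward induction:
Round 5 (partner 2 proposes): partner 1 will accept anything ≥ 0, so partner 2 offers 0 and keeps 360.
Round 4 (partner 1 proposes): partner 2 can get 360 next round, worth 0.97 × 360 = 349.2 now, so partner 1 offers 349.2, keeping 10.8.
Round 3 (partner 2 proposes): partner 1 can get 10.8 next round, worth 0.4 × 10.8 = 4.32 now, so partner 2 offers 4.32, keeping 355.68.
Round 2 (partner 1 proposes): partner 2 can get 355.68 next round, worth 0.97 × 355.68 = 345.0096 now. Partner 1 offers 345.0096 and keeps 360 − 345.0096 = 14.9904.
Round 1 (partner 2 proposes): partner 1 can get 14.9904 next round, worth 0.4 × 14.9904 = 5.99616 now. Partner 2 offers 5.99616 and keeps 360 − 5.99616 = 354.00384.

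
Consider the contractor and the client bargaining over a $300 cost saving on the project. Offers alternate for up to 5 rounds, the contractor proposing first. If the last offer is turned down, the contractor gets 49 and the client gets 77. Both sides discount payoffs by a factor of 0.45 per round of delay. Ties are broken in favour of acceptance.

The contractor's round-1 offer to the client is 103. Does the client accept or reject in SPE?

Round 5 (the contractor proposes): the client gets 77 if talks fail, so the contractor offers 77 and keeps 223.
Round 4 (the client proposes): the contractor can get 223 next round, worth 0.45 × 223 = 100.35 now, so the client offers 100.35, keeping 199.65.
Round 3 (the contractor proposes): the client can get 199.65 next round, worth 0.45 × 199.65 = 89.8425 now; the contractor offers that and keeps 210.1575.
Round 2 (the client proposes): the contractor can get 210.1575 next round, worth 0.45 × 210.1575 = 94.570875 now. The client offers 94.570875 and keeps 300 − 94.570875 = 205.429125.
So by rejecting in round 1, the client gets 205.429125 next round, worth 0.45 × 205.429125 = 92.44310625 now.
Offer 103 ≥ 92.44310625, so the client accepts.

Accept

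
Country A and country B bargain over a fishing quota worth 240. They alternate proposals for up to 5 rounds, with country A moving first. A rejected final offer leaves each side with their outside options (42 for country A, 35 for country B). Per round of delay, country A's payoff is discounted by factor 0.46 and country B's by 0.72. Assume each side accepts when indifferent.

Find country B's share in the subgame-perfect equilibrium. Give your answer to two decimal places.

Round 5 (country A proposes): country B gets 35 if talks fail, so country A offers 35 and keeps 205.
Round 4 (country B proposes): country A can get 205 next round, worth 0.46 × 205 = 94.3 now; country B offers that and keeps 145.7.
Round 3 (country A proposes): country B can get 145.7 next round, worth 0.72 × 145.7 = 104.904 now, so country A offers 104.904, keeping 135.096.
Round 2 (country B proposes): country A can get 135.096 next round, worth 0.46 × 135.096 = 62.14416 now; country B offers that and keeps 177.85584.
Round 1 (country A proposes): country B can get 177.85584 next round, worth 0.72 × 177.85584 = 128.0562048 now, so country A offers 128.0562048, keeping 111.9437952.

128.06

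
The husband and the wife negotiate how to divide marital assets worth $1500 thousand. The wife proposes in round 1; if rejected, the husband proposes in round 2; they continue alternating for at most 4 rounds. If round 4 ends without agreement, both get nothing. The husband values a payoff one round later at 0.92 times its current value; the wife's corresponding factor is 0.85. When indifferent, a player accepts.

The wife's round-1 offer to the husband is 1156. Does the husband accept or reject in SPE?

Reject

Work out the husband's continuation value if the offer is rejected.
Round 4 (the husband proposes): the wife will accept anything ≥ 0, so the husband offers 0 and keeps 1500.
Round 3 (the wife proposes): the husband can get 1500 next round, worth 0.92 × 1500 = 1380 now. The wife offers 1380 and keeps 1500 − 1380 = 120.
Round 2 (the husband proposes): the wife can get 120 next round, worth 0.85 × 120 = 102 now; the husband offers that and keeps 1398.
So by rejecting in round 1, the husband gets 1398 next round, worth 0.92 × 1398 = 1286.16 now.
Offer 1156 < 1286.16, so the husband rejects.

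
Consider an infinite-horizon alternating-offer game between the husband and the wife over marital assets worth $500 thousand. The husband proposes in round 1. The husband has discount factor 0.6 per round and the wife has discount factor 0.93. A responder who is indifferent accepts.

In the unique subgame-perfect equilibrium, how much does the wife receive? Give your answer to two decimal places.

In a stationary SPE each proposer offers the other exactly their discounted continuation value.
If the husband keeps x when proposing and the wife keeps y when proposing, then x = 500 − 0.93y and y = 500 − 0.6x.
Solving: x = 500(1 − 0.93) / (1 − 0.6·0.93) = 35 / 0.442 ≈ 79.1855.
The wife gets 500 − 79.1855 ≈ 420.8145.

420.81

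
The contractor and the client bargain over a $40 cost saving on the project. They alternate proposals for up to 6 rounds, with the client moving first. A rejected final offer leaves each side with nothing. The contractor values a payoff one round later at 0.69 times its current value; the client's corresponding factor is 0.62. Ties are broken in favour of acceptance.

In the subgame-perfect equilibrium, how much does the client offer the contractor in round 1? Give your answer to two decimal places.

20.03

Round 6 (the contractor proposes): rejection yields 0 for the client; the contractor offers 0 and keeps 40.
Round 5 (the client proposes): the contractor can get 40 next round, worth 0.69 × 40 = 27.6 now, so the client offers 27.6, keeping 12.4.
Round 4 (the contractor proposes): the client can get 12.4 next round, worth 0.62 × 12.4 = 7.688 now; the contractor offers that and keeps 32.312.
Round 3 (the client proposes): the contractor can get 32.312 next round, worth 0.69 × 32.312 = 22.29528 now, so the client offers 22.29528, keeping 17.70472.
Round 2 (the contractor proposes): the client can get 17.70472 next round, worth 0.62 × 17.70472 = 10.9769264 now. The contractor offers 10.9769264 and keeps 40 − 10.9769264 = 29.0230736.
Round 1 (the client proposes): the contractor can get 29.0230736 next round, worth 0.69 × 29.0230736 = 20.025920784 now; the client offers that and keeps 19.974079216.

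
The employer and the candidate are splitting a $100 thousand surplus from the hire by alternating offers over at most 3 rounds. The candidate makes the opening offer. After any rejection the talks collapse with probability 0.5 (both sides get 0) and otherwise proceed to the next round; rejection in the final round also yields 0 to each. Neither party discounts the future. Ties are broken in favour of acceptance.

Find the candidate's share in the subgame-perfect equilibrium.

75

Round 3 (the candidate proposes): rejection yields 0 for the employer; the candidate offers 0 and keeps 100.
Round 2 (the employer proposes): rejecting gives the candidate an expected 0.5 × 100 = 50. The employer offers 50 and keeps 100 − 50 = 50.
Round 1 (the candidate proposes): rejecting gives the employer an expected 0.5 × 50 = 25. The candidate offers 25 and keeps 100 − 25 = 75.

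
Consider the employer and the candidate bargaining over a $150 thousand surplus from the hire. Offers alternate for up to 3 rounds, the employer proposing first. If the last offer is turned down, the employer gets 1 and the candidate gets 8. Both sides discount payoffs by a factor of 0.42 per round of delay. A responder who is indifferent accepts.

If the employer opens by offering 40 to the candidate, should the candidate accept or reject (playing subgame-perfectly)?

Round 3 (the employer proposes): the candidate gets 8 if talks fail, so the employer offers 8 and keeps 142.
Round 2 (the candidate proposes): the employer can get 142 next round, worth 0.42 × 142 = 59.64 now, so the candidate offers 59.64, keeping 90.36.
So by rejecting in round 1, the candidate gets 90.36 next round, worth 0.42 × 90.36 = 37.9512 now.
Offer 40 ≥ 37.9512, so the candidate accepts.

Accept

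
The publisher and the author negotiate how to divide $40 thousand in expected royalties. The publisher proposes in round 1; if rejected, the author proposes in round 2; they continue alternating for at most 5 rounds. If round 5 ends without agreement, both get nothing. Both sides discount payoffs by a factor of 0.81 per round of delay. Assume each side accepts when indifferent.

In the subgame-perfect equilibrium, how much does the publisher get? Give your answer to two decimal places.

29.81

Round 5 (the publisher proposes): the author will accept anything ≥ 0, so the publisher offers 0 and keeps 40.
Round 4 (the author proposes): the publisher can get 40 next round, worth 0.81 × 40 = 32.4 now. The author offers 32.4 and keeps 40 − 32.4 = 7.6.
Round 3 (the publisher proposes): the author can get 7.6 next round, worth 0.81 × 7.6 = 6.156 now. The publisher offers 6.156 and keeps 40 − 6.156 = 33.844.
Round 2 (the author proposes): the publisher can get 33.844 next round, worth 0.81 × 33.844 = 27.41364 now. The author offers 27.41364 and keeps 40 − 27.41364 = 12.58636.
Round 1 (the publisher proposes): the author can get 12.58636 next round, worth 0.81 × 12.58636 = 10.1949516 now; the publisher offers that and keeps 29.8050484.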